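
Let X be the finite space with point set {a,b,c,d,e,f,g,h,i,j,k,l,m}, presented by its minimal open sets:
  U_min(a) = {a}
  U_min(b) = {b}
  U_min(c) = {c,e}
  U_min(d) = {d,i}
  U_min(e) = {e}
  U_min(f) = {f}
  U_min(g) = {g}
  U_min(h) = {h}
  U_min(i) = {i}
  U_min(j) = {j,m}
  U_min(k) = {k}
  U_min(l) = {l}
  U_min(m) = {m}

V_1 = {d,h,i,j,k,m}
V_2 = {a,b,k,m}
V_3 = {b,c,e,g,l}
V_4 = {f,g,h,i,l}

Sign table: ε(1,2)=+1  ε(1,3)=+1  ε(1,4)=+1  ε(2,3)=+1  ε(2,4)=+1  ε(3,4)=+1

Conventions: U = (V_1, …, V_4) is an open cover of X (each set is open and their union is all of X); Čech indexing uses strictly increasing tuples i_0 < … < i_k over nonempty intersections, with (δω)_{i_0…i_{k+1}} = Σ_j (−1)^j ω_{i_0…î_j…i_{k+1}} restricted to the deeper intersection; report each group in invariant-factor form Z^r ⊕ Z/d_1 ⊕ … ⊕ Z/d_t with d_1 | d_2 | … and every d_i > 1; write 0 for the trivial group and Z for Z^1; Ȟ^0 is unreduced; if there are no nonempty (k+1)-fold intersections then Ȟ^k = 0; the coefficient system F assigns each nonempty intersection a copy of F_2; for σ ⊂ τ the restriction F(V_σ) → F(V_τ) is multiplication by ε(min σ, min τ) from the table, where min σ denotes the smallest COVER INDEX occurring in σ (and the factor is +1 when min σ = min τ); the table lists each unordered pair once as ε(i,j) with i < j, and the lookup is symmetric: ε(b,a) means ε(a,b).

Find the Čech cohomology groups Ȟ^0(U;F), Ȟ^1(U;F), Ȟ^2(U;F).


cover nerve:
  V12={k,m} V14={h,i} V23={b} V34={g,l}
C dims 4,4; δ0: rk_F2 3
Ȟ^0: (4−3)−0=1 ⇒ Z/2
Ȟ^1: (4−0)−3=1 ⇒ Z/2
Ȟ^2: (0−0)−0=0 ⇒ 0

Ȟ^0 = Z/2, Ȟ^1 = Z/2, Ȟ^2 = 0


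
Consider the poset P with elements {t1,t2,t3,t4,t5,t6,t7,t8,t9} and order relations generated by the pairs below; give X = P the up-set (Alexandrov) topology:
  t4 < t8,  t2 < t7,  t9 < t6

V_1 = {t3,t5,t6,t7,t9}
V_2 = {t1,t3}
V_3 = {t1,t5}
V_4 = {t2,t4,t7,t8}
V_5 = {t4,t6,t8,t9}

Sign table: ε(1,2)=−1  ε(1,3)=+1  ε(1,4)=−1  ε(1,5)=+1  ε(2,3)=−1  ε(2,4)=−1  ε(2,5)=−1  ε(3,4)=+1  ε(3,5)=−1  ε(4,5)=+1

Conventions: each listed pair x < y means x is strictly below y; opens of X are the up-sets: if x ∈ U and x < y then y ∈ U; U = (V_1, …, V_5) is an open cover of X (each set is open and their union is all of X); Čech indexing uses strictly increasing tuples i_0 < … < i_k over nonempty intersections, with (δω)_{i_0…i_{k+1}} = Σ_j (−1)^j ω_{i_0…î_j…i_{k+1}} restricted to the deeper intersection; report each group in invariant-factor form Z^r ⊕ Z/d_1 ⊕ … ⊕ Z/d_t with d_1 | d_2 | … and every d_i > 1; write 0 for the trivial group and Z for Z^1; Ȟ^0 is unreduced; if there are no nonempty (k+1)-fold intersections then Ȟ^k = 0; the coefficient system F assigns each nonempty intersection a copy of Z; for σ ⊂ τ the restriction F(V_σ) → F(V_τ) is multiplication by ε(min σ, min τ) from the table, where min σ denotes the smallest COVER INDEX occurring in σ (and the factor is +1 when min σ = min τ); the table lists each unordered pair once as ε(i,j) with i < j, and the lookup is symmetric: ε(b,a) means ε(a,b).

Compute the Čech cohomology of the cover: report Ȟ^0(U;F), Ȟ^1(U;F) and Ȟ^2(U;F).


nerve simplices:
  V12={t3} V13={t5} V14={t7} V15={t6,t9} V23={t1} V45={t4,t8}
C dims 5,6; δ0: rk 5, SNF 1^4·2
degree 0: 5−5−0 = 0 → Ȟ^0 ≅ 0
degree 1: 6−0−5 = 1 plus torsion [2] → Ȟ^1 ≅ Z ⊕ Z/2
degree 2: 0−0−0 = 0 → Ȟ^2 ≅ 0

Ȟ^0(U;F) ≅ 0; Ȟ^1(U;F) ≅ Z ⊕ Z/2; Ȟ^2(U;F) ≅ 0


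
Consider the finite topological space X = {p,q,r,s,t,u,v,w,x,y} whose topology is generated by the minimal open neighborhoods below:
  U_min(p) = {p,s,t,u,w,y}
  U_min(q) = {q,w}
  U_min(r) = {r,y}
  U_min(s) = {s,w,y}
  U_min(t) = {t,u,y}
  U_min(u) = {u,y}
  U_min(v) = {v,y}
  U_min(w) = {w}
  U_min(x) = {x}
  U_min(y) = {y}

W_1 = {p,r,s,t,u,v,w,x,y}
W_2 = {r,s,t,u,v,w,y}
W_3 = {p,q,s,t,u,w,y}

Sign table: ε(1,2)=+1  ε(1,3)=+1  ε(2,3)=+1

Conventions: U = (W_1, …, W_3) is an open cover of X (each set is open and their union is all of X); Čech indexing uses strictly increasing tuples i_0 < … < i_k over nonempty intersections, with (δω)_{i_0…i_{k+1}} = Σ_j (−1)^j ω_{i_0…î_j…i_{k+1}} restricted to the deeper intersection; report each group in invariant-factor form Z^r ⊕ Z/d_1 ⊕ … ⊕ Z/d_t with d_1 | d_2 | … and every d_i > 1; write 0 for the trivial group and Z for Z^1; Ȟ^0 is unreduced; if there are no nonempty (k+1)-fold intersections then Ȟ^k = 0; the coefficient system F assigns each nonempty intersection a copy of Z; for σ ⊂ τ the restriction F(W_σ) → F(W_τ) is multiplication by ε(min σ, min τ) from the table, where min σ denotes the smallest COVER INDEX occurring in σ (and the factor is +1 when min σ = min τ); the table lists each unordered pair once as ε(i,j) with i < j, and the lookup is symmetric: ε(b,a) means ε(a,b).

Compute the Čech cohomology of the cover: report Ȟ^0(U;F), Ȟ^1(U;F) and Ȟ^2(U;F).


nonempty intersections:
  W12={r,s,t,u,v,w,y} W13={p,s,t,u,w,y} W23={s,t,u,w,y}
  W123={s,t,u,w,y}
C dims 3,3,1; δ0: rk 2, SNF 1^2; δ1: rk 1, SNF 1^1
Ȟ^0: (3−2)−0=1 ⇒ Z
Ȟ^1: (3−1)−2=0 ⇒ 0
Ȟ^2: (1−0)−1=0 ⇒ 0

Ȟ^0 = Z; Ȟ^1 = 0; Ȟ^2 = 0


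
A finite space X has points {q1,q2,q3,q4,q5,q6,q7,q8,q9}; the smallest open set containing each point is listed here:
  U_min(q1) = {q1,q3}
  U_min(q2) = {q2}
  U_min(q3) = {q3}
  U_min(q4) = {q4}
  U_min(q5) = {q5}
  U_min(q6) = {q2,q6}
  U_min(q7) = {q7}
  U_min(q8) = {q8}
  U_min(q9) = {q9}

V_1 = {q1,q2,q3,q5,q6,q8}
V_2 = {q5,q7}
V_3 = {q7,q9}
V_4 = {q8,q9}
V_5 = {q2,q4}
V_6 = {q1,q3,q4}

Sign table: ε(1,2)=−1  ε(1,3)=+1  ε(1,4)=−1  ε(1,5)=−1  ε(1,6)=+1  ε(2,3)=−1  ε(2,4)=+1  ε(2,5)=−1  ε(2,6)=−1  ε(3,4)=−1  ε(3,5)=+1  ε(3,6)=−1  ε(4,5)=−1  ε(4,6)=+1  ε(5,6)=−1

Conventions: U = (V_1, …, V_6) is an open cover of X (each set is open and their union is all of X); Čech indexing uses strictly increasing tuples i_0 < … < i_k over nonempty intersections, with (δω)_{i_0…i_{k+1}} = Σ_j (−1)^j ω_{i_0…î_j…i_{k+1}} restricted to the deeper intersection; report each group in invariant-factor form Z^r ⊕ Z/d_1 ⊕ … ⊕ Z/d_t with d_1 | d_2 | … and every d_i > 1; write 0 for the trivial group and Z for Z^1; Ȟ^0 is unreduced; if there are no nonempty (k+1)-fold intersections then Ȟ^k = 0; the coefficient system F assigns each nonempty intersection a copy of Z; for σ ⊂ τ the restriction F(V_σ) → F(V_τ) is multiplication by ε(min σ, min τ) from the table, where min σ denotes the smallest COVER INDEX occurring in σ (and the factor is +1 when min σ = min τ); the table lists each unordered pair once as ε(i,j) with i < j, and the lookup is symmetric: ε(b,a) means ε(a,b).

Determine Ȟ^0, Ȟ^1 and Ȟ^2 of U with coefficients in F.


intersection data:
  V12={q5} V14={q8} V15={q2} V16={q1,q3} V23={q7} V34={q9} V56={q4}
C dims 6,7; δ0: rk 5, SNF 1^5
Ȟ^0 = (6 − 5) − 0 = 1, so Ȟ^0 ≅ Z
Ȟ^1 = (7 − 0) − 5 = 2, so Ȟ^1 ≅ Z^2
Ȟ^2 = (0 − 0) − 0 = 0, so Ȟ^2 ≅ 0

Ȟ^0 ≅ Z, Ȟ^1 ≅ Z^2 and Ȟ^2 ≅ 0


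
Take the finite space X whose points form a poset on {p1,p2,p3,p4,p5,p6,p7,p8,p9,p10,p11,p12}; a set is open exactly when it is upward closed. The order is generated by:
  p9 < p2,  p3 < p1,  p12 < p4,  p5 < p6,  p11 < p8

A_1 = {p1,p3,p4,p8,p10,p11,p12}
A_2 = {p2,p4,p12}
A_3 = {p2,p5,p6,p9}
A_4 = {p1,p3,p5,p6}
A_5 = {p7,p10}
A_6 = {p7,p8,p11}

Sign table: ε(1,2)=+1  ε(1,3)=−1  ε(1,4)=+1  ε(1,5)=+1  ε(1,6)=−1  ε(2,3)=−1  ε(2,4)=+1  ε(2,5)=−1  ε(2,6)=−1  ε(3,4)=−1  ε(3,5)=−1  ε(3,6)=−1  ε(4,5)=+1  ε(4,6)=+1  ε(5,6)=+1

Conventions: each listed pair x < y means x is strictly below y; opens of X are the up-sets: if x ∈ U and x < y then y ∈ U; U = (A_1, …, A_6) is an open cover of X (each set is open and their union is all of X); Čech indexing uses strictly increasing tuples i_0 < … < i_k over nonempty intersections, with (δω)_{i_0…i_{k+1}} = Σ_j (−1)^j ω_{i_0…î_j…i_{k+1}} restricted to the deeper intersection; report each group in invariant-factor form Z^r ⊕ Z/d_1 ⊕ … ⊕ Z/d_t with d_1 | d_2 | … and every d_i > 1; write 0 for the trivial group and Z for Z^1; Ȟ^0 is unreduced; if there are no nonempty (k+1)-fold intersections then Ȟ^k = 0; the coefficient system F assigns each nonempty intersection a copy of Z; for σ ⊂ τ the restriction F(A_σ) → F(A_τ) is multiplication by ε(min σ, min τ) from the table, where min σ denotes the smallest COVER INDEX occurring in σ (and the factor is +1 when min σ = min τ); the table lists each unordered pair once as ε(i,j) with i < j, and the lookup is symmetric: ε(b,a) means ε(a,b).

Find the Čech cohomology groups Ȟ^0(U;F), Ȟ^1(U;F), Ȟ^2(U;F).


nonempty intersections:
  A12={p4,p12} A14={p1,p3} A15={p10} A16={p8,p11} A23={p2} A34={p5,p6} A56={p7}
C dims 6,7; δ0: rk 6, SNF 1^5·2
Ȟ^0: (6−6)−0=0 ⇒ 0
Ȟ^1: (7−0)−6=1 plus torsion [2] ⇒ Z ⊕ Z/2
Ȟ^2: (0−0)−0=0 ⇒ 0

Ȟ^0 ≅ 0, Ȟ^1 ≅ Z ⊕ Z/2, Ȟ^2 ≅ 0


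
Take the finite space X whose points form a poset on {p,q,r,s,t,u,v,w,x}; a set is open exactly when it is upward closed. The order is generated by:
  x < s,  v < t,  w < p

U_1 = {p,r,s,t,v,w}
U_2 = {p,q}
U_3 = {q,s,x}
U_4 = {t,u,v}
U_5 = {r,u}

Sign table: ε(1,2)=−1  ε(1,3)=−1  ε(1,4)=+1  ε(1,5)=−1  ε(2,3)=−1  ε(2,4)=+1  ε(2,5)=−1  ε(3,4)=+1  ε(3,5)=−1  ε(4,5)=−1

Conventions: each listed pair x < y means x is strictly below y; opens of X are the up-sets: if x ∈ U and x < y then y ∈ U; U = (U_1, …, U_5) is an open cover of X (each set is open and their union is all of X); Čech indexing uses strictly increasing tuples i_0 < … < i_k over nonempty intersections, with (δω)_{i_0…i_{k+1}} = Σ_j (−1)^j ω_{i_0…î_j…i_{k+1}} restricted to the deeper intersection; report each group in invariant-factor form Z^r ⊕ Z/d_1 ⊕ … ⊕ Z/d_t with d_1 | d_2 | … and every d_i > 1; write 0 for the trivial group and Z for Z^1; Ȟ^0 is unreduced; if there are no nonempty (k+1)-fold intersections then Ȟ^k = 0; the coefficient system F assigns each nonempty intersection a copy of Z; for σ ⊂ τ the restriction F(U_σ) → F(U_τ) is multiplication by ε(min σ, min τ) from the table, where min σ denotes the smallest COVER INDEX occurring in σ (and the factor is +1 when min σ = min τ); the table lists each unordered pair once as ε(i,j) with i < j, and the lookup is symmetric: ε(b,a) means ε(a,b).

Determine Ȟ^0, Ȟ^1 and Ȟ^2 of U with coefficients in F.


Ȟ^0(U;F) ≅ 0, Ȟ^1(U;F) ≅ Z ⊕ Z/2 and Ȟ^2(U;F) ≅ 0

nerve of the cover:
  U12={p} U13={s} U14={t,v} U15={r} U23={q} U45={u}
C dims 5,6; δ0: rk 5, SNF 1^4·2
Ȟ^0 = (5 − 5) − 0 = 0, so Ȟ^0 ≅ 0
Ȟ^1 = (6 − 0) − 5 = 1 plus torsion [2], so Ȟ^1 ≅ Z ⊕ Z/2
Ȟ^2 = (0 − 0) − 0 = 0, so Ȟ^2 ≅ 0


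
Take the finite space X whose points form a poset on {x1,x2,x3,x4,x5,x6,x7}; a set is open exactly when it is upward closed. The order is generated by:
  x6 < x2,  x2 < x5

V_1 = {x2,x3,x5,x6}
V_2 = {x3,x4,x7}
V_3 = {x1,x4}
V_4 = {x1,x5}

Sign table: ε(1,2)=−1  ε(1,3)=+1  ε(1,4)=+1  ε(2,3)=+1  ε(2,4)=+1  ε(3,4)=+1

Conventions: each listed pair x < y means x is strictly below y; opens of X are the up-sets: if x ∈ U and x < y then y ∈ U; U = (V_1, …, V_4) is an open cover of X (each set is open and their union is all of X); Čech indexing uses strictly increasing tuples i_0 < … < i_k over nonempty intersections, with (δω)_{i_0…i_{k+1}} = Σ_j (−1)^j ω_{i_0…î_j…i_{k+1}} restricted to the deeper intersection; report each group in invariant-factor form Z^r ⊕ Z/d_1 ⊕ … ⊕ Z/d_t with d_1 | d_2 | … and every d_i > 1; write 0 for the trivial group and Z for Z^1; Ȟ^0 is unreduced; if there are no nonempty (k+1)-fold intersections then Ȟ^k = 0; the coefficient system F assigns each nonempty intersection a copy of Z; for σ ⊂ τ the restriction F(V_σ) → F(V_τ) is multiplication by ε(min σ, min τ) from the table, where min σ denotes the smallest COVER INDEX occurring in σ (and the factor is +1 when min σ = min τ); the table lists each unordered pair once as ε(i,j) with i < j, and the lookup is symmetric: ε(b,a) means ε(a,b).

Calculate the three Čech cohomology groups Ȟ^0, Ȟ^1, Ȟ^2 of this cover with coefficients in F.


Ȟ^0 = 0; Ȟ^1 = Z/2; Ȟ^2 = 0

nerve of the cover:
  V12={x3} V14={x5} V23={x4} V34={x1}
C dims 4,4; δ0: rk 4, SNF 1^3·2
Ȟ^0 = (4 − 4) − 0 = 0, so Ȟ^0 ≅ 0
Ȟ^1 = (4 − 0) − 4 = 0 plus torsion [2], so Ȟ^1 ≅ Z/2
Ȟ^2 = (0 − 0) − 0 = 0, so Ȟ^2 ≅ 0


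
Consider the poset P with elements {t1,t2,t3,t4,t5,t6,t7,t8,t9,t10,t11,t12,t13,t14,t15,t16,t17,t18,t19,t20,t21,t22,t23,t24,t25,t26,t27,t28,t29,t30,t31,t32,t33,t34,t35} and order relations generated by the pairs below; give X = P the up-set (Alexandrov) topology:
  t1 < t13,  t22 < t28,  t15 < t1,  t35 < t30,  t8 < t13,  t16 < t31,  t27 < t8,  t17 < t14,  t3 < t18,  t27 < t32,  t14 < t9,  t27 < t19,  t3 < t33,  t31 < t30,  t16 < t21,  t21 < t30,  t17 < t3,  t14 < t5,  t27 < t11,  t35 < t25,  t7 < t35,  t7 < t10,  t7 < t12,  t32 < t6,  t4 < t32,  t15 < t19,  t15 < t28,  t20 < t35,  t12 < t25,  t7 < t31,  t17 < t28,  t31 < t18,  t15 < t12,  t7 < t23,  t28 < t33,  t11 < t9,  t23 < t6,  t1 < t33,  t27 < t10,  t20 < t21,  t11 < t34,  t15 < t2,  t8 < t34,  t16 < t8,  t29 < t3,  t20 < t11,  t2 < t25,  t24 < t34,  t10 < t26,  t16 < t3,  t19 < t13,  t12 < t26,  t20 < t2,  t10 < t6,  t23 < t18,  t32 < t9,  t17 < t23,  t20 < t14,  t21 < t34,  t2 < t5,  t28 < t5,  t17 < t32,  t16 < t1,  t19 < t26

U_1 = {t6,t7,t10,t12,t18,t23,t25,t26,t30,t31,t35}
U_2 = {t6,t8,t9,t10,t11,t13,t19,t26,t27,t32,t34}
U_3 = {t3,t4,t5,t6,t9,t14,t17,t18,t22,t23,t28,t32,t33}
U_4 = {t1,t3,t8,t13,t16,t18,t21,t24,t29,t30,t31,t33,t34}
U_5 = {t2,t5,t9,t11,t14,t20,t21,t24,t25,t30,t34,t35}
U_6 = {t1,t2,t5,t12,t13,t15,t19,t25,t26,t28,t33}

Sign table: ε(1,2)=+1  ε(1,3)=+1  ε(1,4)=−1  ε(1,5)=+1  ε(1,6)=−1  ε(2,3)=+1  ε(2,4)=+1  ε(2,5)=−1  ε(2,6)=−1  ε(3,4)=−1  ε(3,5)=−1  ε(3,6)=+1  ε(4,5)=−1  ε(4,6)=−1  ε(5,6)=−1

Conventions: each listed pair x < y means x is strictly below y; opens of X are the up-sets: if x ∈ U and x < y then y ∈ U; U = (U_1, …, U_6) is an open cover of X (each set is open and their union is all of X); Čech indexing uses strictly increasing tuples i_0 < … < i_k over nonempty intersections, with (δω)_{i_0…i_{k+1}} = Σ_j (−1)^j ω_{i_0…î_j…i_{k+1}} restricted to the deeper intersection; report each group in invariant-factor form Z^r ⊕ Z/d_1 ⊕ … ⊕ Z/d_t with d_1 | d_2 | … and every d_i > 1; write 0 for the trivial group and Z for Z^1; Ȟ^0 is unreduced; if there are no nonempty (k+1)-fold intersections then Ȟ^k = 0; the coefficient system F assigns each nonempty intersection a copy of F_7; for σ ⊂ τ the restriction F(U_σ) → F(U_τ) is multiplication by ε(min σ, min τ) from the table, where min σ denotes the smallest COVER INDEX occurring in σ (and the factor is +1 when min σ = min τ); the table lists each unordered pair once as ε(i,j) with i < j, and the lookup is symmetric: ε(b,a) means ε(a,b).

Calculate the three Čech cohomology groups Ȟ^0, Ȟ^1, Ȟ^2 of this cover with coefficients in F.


nerve of the cover:
  U12={t6,t10,t26} U13={t6,t18,t23} U14={t18,t30,t31} U15={t25,t30,t35} U16={t12,t25,t26} U23={t6,t9,t32} U24={t8,t13,t34} U25={t9,t11,t34} U26={t13,t19,t26} U34={t3,t18,t33} U35={t5,t9,t14} U36={t5,t28,t33} U45={t21,t24,t30,t34} U46={t1,t13,t33} U56={t2,t5,t25}
  U123={t6} U126={t26} U134={t18} U145={t30} U156={t25} U235={t9} U245={t34} U246={t13} U346={t33} U356={t5}
C dims 6,15,10; δ0: rk_F7 6; δ1: rk_F7 9
Ȟ^0 = (6 − 6) − 0 = 0, so Ȟ^0 ≅ 0
Ȟ^1 = (15 − 9) − 6 = 0, so Ȟ^1 ≅ 0
Ȟ^2 = (10 − 0) − 9 = 1, so Ȟ^2 ≅ Z/7

Ȟ^0 = 0, Ȟ^1 = 0, Ȟ^2 = Z/7


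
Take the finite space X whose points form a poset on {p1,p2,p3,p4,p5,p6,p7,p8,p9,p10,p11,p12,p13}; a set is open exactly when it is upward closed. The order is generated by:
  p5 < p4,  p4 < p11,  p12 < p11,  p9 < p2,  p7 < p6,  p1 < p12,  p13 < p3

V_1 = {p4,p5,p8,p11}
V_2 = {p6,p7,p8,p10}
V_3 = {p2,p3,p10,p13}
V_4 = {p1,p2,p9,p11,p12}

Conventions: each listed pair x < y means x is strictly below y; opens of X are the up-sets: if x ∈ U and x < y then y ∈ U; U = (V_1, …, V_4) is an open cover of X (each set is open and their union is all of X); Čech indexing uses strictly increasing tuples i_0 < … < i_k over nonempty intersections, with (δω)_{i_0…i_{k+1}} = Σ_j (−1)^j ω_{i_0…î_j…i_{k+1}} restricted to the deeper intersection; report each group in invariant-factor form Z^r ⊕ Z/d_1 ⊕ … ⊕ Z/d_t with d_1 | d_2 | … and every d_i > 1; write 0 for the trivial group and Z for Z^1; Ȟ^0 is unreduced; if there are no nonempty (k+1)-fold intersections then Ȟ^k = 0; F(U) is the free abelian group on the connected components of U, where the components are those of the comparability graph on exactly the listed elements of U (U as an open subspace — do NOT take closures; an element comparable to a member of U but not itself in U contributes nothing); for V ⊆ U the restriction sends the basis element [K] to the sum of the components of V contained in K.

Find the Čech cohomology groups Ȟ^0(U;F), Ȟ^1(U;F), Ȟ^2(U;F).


Ȟ^0 = Z^6; Ȟ^1 = 0; Ȟ^2 = 0

nerve simplices:
  V12={p8} V14={p11} V23={p10} V34={p2}
components per intersection:
  V1: {p4,p5,p11} {p8}
  V2: {p6,p7} {p8} {p10}
  V3: {p2} {p3,p13} {p10}
  V4: {p1,p11,p12} {p2,p9}
  V12: {p8}
  V14: {p11}
  V23: {p10}
  V34: {p2}
C dims 10,4; δ0: rk 4, SNF 1^4
degree 0: 10−4−0 = 6 → Ȟ^0 ≅ Z^6
degree 1: 4−0−4 = 0 → Ȟ^1 ≅ 0
degree 2: 0−0−0 = 0 → Ȟ^2 ≅ 0


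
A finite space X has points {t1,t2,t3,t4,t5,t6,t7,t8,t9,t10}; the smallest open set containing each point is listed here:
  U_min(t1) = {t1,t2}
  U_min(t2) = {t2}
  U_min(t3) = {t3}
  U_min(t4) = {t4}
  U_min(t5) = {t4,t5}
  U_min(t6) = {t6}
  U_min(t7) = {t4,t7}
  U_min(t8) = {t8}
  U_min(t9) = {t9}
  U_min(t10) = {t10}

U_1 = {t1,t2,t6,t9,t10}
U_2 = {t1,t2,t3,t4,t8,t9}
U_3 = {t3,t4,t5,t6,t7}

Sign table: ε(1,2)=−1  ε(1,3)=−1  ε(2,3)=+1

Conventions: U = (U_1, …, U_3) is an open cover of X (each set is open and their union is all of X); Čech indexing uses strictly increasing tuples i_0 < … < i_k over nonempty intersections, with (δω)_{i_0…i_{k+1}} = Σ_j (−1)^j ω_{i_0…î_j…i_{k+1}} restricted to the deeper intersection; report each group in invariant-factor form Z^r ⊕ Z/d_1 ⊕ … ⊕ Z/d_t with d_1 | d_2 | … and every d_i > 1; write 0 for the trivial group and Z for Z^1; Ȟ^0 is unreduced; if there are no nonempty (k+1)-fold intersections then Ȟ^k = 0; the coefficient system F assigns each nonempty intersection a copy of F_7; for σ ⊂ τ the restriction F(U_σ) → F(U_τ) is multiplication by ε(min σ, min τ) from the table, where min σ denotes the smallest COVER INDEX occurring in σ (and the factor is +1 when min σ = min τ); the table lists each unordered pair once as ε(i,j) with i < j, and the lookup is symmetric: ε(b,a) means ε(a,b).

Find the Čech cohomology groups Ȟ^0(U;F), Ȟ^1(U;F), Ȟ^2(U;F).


Ȟ^0(U;F) ≅ Z/7,  Ȟ^1(U;F) ≅ Z/7,  Ȟ^2(U;F) ≅ 0

nerve of the cover:
  U12={t1,t2,t9} U13={t6} U23={t3,t4}
C dims 3,3; δ0: rk_F7 2
Ȟ^0 = (3 − 2) − 0 = 1, so Ȟ^0 ≅ Z/7
Ȟ^1 = (3 − 0) − 2 = 1, so Ȟ^1 ≅ Z/7
Ȟ^2 = (0 − 0) − 0 = 0, so Ȟ^2 ≅ 0


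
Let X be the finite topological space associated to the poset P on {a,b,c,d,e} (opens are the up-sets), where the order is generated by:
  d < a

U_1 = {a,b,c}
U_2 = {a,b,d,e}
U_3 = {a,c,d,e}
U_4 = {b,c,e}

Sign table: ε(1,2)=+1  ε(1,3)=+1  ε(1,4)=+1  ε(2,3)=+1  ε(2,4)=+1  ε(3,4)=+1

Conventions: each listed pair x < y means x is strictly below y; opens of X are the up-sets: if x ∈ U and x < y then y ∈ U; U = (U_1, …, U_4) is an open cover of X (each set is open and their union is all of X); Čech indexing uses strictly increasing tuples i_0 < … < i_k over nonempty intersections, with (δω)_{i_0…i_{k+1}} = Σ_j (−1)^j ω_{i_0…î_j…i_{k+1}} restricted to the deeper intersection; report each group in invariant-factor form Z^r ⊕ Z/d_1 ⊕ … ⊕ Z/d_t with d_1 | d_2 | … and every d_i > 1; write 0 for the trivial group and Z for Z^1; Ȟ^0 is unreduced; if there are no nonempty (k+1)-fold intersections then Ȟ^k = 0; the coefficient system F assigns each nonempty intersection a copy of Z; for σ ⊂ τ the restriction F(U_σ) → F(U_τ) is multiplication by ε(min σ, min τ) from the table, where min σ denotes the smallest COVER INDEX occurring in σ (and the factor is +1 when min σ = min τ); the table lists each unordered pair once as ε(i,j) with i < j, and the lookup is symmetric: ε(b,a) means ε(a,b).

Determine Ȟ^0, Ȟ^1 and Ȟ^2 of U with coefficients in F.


cover nerve:
  U12={a,b} U13={a,c} U14={b,c} U23={a,d,e} U24={b,e} U34={c,e}
  U123={a} U124={b} U134={c} U234={e}
C dims 4,6,4; δ0: rk 3, SNF 1^3; δ1: rk 3, SNF 1^3
Ȟ^0: (4−3)−0=1 ⇒ Z
Ȟ^1: (6−3)−3=0 ⇒ 0
Ȟ^2: (4−0)−3=1 ⇒ Z

Ȟ^0(U;F) ≅ Z, Ȟ^1(U;F) ≅ 0 and Ȟ^2(U;F) ≅ Z


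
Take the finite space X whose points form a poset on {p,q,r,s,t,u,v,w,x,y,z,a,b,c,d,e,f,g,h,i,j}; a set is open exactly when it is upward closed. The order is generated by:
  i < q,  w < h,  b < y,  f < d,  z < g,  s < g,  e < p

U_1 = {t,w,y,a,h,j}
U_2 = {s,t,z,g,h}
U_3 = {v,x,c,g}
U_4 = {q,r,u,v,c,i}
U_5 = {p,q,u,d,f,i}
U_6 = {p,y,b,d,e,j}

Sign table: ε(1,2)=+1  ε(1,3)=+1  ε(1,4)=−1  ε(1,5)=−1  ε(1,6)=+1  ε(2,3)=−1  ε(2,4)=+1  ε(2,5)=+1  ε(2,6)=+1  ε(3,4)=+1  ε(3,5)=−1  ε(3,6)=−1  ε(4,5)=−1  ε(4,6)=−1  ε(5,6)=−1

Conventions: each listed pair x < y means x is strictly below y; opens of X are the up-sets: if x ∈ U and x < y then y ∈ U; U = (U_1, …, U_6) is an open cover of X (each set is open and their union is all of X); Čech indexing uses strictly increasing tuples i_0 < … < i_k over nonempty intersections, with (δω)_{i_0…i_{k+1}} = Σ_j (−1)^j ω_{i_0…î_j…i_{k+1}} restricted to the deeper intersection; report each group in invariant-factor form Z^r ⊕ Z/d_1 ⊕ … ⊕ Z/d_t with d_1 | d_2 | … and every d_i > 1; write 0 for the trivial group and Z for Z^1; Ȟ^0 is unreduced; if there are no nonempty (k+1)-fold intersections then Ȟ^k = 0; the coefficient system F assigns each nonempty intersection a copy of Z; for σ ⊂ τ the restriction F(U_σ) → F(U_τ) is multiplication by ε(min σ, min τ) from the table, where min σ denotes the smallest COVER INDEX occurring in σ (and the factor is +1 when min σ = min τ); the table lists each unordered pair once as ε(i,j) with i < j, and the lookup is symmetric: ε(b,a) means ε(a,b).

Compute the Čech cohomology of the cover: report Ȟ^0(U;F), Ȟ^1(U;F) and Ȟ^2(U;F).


nonempty overlaps:
  U12={t,h} U16={y,j} U23={g} U34={v,c} U45={q,u,i} U56={p,d}
C dims 6,6; δ0: rk 6, SNF 1^5·2
degree 0: 6−6−0 = 0 → Ȟ^0 ≅ 0
degree 1: 6−0−6 = 0 plus torsion [2] → Ȟ^1 ≅ Z/2
degree 2: 0−0−0 = 0 → Ȟ^2 ≅ 0

Ȟ^0(U;F) ≅ 0,  Ȟ^1(U;F) ≅ Z/2,  Ȟ^2(U;F) ≅ 0


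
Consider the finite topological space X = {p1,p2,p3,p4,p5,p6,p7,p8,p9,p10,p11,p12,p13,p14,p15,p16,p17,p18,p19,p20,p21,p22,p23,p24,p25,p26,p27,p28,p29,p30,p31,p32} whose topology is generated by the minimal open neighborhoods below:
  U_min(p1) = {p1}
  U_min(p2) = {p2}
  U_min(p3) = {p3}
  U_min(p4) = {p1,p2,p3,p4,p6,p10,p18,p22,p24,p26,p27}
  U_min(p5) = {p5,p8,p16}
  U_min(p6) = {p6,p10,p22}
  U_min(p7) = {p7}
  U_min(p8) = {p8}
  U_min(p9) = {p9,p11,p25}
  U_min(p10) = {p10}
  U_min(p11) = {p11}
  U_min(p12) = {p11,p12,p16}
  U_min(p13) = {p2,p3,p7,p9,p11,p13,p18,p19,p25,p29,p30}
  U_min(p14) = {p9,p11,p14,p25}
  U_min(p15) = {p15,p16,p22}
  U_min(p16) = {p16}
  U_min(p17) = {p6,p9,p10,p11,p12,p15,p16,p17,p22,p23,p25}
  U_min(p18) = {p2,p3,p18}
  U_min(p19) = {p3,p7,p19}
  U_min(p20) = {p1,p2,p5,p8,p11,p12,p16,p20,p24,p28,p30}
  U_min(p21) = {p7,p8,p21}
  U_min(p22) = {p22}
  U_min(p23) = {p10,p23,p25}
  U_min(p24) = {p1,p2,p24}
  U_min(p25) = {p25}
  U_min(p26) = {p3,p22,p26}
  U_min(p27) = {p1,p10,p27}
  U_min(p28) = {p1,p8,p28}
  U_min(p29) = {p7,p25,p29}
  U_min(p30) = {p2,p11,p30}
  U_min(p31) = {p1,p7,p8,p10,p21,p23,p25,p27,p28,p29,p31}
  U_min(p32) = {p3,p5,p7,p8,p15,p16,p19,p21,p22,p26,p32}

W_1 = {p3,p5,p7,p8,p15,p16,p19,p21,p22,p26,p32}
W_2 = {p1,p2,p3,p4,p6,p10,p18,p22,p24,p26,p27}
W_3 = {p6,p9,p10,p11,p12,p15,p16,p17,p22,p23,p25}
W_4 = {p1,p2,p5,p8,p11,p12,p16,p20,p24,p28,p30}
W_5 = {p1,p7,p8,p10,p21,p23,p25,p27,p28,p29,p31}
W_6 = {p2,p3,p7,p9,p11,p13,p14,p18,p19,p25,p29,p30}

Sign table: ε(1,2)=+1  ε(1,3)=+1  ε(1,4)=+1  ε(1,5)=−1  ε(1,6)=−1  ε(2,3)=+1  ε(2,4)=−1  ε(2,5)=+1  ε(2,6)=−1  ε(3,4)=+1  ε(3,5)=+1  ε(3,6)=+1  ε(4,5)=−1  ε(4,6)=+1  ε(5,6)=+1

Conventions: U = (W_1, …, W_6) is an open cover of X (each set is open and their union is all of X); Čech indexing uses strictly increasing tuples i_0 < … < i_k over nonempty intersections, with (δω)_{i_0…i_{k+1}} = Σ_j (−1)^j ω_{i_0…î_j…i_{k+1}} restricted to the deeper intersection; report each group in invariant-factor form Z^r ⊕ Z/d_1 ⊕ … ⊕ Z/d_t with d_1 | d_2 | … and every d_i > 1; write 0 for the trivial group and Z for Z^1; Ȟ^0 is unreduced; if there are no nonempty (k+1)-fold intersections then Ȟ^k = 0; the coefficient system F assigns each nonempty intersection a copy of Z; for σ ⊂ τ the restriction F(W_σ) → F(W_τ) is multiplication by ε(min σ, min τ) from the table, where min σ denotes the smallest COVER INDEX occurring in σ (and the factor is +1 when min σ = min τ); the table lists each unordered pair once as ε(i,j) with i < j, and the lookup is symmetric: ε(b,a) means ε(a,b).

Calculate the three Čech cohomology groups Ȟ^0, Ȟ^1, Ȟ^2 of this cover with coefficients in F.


Ȟ^0(U;F) ≅ 0; Ȟ^1(U;F) ≅ Z/2; Ȟ^2(U;F) ≅ Z

intersection data:
  W12={p3,p22,p26} W13={p15,p16,p22} W14={p5,p8,p16} W15={p7,p8,p21} W16={p3,p7,p19} W23={p6,p10,p22} W24={p1,p2,p24} W25={p1,p10,p27} W26={p2,p3,p18} W34={p11,p12,p16} W35={p10,p23,p25} W36={p9,p11,p25} W45={p1,p8,p28} W46={p2,p11,p30} W56={p7,p25,p29}
  W123={p22} W126={p3} W134={p16} W145={p8} W156={p7} W235={p10} W245={p1} W246={p2} W346={p11} W356={p25}
C dims 6,15,10; δ0: rk 6, SNF 1^5·2; δ1: rk 9, SNF 1^9
Ȟ^0 = (6 − 6) − 0 = 0, so Ȟ^0 ≅ 0
Ȟ^1 = (15 − 9) − 6 = 0 plus torsion [2], so Ȟ^1 ≅ Z/2
Ȟ^2 = (10 − 0) − 9 = 1, so Ȟ^2 ≅ Z


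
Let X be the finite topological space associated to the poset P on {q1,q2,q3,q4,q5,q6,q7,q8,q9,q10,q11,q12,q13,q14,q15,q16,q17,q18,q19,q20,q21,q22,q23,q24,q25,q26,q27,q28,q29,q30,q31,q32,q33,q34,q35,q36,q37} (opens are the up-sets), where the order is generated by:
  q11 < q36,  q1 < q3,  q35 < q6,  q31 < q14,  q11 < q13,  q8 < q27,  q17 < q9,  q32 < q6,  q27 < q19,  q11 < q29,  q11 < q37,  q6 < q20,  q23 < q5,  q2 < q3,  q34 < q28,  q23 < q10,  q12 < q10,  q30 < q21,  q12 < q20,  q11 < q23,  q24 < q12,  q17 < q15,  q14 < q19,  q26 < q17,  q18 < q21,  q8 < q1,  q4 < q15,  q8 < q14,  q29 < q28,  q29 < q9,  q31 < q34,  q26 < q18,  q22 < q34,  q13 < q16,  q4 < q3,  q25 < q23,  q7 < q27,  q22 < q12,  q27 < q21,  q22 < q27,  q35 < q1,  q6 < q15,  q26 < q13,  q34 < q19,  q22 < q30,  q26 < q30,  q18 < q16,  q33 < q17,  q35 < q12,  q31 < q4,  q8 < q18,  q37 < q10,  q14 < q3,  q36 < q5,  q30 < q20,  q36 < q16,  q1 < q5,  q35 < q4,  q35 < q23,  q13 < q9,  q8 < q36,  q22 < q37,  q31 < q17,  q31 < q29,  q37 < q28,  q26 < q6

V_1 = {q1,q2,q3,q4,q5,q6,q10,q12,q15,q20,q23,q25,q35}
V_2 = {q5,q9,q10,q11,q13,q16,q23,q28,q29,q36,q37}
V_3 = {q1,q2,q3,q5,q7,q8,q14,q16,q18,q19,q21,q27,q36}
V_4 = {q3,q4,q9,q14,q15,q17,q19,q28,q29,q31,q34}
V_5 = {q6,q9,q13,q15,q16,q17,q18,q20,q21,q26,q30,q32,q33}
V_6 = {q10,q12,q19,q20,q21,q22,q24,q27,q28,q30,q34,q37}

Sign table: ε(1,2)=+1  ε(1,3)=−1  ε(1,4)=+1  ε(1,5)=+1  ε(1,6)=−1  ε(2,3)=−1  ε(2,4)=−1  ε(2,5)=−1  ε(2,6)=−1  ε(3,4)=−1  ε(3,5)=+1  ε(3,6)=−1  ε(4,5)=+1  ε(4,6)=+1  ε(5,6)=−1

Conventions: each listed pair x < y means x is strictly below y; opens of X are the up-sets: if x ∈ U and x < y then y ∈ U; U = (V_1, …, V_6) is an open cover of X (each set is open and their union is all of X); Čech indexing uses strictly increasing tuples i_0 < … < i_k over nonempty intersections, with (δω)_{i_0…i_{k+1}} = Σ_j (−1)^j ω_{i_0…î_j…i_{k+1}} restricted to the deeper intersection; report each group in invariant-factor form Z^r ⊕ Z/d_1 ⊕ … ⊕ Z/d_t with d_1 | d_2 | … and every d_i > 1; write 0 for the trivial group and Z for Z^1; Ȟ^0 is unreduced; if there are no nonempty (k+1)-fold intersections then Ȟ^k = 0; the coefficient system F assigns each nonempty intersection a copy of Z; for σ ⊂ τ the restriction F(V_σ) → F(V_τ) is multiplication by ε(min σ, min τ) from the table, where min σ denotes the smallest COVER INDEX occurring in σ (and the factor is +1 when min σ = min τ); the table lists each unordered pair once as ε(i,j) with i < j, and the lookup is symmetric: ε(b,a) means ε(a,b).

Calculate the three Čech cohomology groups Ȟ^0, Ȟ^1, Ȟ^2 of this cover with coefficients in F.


cover nerve:
  V12={q5,q10,q23} V13={q1,q2,q3,q5} V14={q3,q4,q15} V15={q6,q15,q20} V16={q10,q12,q20} V23={q5,q16,q36} V24={q9,q28,q29} V25={q9,q13,q16} V26={q10,q28,q37} V34={q3,q14,q19} V35={q16,q18,q21} V36={q19,q21,q27} V45={q9,q15,q17} V46={q19,q28,q34} V56={q20,q21,q30}
  V123={q5} V126={q10} V134={q3} V145={q15} V156={q20} V235={q16} V245={q9} V246={q28} V346={q19} V356={q21}
C dims 6,15,10; δ0: rk 6, SNF 1^5·2; δ1: rk 9, SNF 1^9
Ȟ^0: (6−6)−0=0 ⇒ 0
Ȟ^1: (15−9)−6=0 plus torsion [2] ⇒ Z/2
Ȟ^2: (10−0)−9=1 ⇒ Z

Ȟ^0 = 0, Ȟ^1 = Z/2, Ȟ^2 = Z


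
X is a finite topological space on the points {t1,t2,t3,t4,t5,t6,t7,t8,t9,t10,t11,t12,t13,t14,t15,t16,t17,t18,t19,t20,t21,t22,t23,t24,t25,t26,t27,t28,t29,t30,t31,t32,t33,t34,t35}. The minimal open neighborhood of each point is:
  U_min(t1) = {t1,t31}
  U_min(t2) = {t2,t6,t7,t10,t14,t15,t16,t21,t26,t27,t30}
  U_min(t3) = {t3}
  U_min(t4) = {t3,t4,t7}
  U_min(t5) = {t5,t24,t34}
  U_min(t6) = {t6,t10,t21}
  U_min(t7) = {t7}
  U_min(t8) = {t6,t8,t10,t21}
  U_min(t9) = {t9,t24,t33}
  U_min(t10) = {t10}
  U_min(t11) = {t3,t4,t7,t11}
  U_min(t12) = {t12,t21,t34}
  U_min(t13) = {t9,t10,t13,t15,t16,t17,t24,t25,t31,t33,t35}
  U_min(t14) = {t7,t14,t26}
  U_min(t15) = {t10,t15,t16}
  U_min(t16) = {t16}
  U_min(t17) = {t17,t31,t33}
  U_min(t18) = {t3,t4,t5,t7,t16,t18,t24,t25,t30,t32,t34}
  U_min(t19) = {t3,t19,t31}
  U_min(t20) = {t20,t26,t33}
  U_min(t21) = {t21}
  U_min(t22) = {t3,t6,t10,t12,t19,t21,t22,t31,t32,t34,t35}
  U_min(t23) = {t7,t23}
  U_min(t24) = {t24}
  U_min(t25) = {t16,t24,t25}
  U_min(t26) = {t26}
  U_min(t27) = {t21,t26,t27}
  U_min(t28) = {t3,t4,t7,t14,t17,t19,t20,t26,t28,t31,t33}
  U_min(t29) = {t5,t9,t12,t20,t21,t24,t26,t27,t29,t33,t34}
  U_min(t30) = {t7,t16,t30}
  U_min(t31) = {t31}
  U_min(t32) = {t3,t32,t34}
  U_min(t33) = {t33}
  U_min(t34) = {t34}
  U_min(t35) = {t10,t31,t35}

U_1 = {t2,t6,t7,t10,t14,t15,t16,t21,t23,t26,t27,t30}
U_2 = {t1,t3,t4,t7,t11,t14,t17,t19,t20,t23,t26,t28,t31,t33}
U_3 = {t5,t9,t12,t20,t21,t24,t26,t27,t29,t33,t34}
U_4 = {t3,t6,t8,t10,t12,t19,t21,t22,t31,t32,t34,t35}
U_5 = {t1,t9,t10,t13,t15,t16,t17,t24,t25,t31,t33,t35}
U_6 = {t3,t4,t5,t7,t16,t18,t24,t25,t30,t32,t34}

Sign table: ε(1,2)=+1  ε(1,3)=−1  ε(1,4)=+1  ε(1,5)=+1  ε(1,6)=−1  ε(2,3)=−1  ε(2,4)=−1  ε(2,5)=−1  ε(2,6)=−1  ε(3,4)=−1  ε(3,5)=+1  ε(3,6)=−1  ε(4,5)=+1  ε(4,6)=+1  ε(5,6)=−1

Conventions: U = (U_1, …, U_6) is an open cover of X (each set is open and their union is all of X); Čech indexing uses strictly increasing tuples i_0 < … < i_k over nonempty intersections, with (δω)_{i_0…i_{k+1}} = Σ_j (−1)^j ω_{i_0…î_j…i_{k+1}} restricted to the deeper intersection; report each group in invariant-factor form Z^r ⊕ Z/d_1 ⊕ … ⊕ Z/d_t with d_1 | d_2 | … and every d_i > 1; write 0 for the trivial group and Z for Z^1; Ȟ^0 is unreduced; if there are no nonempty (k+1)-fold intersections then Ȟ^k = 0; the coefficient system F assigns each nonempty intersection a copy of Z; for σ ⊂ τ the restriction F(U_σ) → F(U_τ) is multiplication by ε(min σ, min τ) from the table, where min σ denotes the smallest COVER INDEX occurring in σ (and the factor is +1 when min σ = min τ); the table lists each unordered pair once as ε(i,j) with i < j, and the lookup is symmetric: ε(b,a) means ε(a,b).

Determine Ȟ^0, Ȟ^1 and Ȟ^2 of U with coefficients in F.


Ȟ^0 = 0, Ȟ^1 = Z/2 and Ȟ^2 = Z

nonempty overlaps:
  U12={t7,t14,t23,t26} U13={t21,t26,t27} U14={t6,t10,t21} U15={t10,t15,t16} U16={t7,t16,t30} U23={t20,t26,t33} U24={t3,t19,t31} U25={t1,t17,t31,t33} U26={t3,t4,t7} U34={t12,t21,t34} U35={t9,t24,t33} U36={t5,t24,t34} U45={t10,t31,t35} U46={t3,t32,t34} U56={t16,t24,t25}
  U123={t26} U126={t7} U134={t21} U145={t10} U156={t16} U235={t33} U245={t31} U246={t3} U346={t34} U356={t24}
C dims 6,15,10; δ0: rk 6, SNF 1^5·2; δ1: rk 9, SNF 1^9
degree 0: 6−6−0 = 0 → Ȟ^0 ≅ 0
degree 1: 15−9−6 = 0 plus torsion [2] → Ȟ^1 ≅ Z/2
degree 2: 10−0−9 = 1 → Ȟ^2 ≅ Z


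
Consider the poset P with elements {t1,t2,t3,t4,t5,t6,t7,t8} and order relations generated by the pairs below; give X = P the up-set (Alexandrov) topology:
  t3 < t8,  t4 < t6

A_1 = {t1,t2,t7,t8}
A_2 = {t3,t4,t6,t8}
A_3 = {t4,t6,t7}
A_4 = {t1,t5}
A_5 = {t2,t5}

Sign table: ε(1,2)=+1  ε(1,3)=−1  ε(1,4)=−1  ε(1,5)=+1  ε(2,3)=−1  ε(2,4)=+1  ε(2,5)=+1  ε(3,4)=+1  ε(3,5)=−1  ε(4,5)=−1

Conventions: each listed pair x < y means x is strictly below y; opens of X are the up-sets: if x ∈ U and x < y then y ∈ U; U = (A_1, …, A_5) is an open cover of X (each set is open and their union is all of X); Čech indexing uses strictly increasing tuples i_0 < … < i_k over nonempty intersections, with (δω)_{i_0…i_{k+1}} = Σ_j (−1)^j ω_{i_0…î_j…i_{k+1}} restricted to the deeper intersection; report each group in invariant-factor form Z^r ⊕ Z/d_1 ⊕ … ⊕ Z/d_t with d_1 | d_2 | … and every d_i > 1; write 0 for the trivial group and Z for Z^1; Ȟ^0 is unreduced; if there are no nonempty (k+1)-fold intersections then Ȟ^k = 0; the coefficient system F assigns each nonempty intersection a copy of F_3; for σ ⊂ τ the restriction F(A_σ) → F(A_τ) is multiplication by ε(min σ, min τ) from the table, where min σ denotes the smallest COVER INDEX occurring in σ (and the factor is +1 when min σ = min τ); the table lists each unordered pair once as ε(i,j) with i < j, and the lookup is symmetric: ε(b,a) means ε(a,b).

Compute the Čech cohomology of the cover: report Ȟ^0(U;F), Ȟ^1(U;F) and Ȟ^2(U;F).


Ȟ^0(U;F) ≅ Z/3, Ȟ^1(U;F) ≅ Z/3 ⊕ Z/3, Ȟ^2(U;F) ≅ 0

intersection data:
  A12={t8} A13={t7} A14={t1} A15={t2} A23={t4,t6} A45={t5}
C dims 5,6; δ0: rk_F3 4
Ȟ^0 = (5 − 4) − 0 = 1, so Ȟ^0 ≅ Z/3
Ȟ^1 = (6 − 0) − 4 = 2, so Ȟ^1 ≅ Z/3 ⊕ Z/3
Ȟ^2 = (0 − 0) − 0 = 0, so Ȟ^2 ≅ 0


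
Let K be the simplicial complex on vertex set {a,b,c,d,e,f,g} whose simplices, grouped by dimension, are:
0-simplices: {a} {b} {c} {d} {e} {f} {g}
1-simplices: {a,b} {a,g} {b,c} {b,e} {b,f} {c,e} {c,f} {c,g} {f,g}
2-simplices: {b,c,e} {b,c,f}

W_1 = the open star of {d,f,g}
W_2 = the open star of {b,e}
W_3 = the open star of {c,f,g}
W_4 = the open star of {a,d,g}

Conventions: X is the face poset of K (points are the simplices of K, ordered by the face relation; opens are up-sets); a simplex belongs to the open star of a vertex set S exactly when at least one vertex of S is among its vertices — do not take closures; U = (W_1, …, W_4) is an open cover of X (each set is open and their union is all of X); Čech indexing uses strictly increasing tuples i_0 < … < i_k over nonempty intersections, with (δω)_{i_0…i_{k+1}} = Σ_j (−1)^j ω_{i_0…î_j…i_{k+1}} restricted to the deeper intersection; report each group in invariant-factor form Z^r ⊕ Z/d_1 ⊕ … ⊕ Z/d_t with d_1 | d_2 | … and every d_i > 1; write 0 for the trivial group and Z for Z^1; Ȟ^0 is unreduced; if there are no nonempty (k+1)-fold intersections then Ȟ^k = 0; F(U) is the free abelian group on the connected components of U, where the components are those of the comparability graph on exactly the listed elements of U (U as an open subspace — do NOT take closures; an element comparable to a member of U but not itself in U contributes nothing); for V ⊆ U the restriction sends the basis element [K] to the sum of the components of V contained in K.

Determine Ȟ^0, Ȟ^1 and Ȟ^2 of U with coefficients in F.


Ȟ^0 ≅ Z^2,  Ȟ^1 ≅ Z,  Ȟ^2 ≅ 0

nonempty overlaps:
  W1={{d},{f},{g},{a,g},{b,f},{c,f},{c,g},{f,g},{b,c,f}} W2={{b},{e},{a,b},{b,c},{b,e},{b,f},{c,e},{b,c,e},{b,c,f}} W3={{c},{f},{g},{a,g},{b,c},{b,f},{c,e},{c,f},{c,g},{f,g},{b,c,e},{b,c,f}} W4={{a},{d},{g},{a,b},{a,g},{c,g},{f,g}}
  W12={{b,f},{b,c,f}} W13={{f},{g},{a,g},{b,f},{c,f},{c,g},{f,g},{b,c,f}} W14={{d},{g},{a,g},{c,g},{f,g}} W23={{b,c},{b,f},{c,e},{b,c,e},{b,c,f}} W24={{a,b}} W34={{g},{a,g},{c,g},{f,g}}
  W123={{b,f},{b,c,f}} W134={{g},{a,g},{c,g},{f,g}}
components per intersection:
  W1: {{d}} {{f},{g},{a,g},{b,f},{c,f},{c,g},{f,g},{b,c,f}}
  W2: {{b},{e},{a,b},{b,c},{b,e},{b,f},{c,e},{b,c,e},{b,c,f}}
  W3: {{c},{f},{g},{a,g},{b,c},{b,f},{c,e},{c,f},{c,g},{f,g},{b,c,e},{b,c,f}}
  W4: {{a},{g},{a,b},{a,g},{c,g},{f,g}} {{d}}
  W12: {{b,f},{b,c,f}}
  W13: {{f},{g},{a,g},{b,f},{c,f},{c,g},{f,g},{b,c,f}}
  W14: {{d}} {{g},{a,g},{c,g},{f,g}}
  W23: {{b,c},{b,f},{c,e},{b,c,e},{b,c,f}}
  W24: {{a,b}}
  W34: {{g},{a,g},{c,g},{f,g}}
  W123: {{b,f},{b,c,f}}
  W134: {{g},{a,g},{c,g},{f,g}}
C dims 6,7,2; δ0: rk 4, SNF 1^4; δ1: rk 2, SNF 1^2
degree 0: 6−4−0 = 2 → Ȟ^0 ≅ Z^2
degree 1: 7−2−4 = 1 → Ȟ^1 ≅ Z
degree 2: 2−0−2 = 0 → Ȟ^2 ≅ 0


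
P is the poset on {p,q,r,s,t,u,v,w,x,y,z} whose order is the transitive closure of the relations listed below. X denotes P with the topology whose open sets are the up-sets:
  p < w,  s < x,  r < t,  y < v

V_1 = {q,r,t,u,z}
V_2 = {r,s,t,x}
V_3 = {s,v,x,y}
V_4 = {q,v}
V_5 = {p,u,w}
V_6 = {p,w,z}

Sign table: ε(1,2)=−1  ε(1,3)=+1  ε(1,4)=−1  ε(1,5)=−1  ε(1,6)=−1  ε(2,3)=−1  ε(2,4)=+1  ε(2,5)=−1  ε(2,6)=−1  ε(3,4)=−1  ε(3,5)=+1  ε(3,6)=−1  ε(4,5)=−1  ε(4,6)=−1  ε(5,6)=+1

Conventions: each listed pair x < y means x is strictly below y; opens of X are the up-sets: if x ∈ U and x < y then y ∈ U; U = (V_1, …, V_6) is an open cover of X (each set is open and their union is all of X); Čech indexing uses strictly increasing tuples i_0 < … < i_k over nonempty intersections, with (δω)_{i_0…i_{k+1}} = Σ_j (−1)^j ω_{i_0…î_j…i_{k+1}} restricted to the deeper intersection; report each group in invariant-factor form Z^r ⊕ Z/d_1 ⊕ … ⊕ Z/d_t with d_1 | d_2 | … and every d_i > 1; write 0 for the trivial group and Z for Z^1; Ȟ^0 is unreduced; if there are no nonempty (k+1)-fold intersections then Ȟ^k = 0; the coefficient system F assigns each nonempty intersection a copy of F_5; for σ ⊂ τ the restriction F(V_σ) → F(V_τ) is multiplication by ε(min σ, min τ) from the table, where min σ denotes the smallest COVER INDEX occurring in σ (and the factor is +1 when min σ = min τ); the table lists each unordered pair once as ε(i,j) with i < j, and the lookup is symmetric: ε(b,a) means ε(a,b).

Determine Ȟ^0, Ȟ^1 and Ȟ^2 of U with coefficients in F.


Ȟ^0 ≅ Z/5, Ȟ^1 ≅ Z/5 ⊕ Z/5 and Ȟ^2 ≅ 0

nonempty intersections:
  V12={r,t} V14={q} V15={u} V16={z} V23={s,x} V34={v} V56={p,w}
C dims 6,7; δ0: rk_F5 5
Ȟ^0: (6−5)−0=1 ⇒ Z/5
Ȟ^1: (7−0)−5=2 ⇒ Z/5 ⊕ Z/5
Ȟ^2: (0−0)−0=0 ⇒ 0


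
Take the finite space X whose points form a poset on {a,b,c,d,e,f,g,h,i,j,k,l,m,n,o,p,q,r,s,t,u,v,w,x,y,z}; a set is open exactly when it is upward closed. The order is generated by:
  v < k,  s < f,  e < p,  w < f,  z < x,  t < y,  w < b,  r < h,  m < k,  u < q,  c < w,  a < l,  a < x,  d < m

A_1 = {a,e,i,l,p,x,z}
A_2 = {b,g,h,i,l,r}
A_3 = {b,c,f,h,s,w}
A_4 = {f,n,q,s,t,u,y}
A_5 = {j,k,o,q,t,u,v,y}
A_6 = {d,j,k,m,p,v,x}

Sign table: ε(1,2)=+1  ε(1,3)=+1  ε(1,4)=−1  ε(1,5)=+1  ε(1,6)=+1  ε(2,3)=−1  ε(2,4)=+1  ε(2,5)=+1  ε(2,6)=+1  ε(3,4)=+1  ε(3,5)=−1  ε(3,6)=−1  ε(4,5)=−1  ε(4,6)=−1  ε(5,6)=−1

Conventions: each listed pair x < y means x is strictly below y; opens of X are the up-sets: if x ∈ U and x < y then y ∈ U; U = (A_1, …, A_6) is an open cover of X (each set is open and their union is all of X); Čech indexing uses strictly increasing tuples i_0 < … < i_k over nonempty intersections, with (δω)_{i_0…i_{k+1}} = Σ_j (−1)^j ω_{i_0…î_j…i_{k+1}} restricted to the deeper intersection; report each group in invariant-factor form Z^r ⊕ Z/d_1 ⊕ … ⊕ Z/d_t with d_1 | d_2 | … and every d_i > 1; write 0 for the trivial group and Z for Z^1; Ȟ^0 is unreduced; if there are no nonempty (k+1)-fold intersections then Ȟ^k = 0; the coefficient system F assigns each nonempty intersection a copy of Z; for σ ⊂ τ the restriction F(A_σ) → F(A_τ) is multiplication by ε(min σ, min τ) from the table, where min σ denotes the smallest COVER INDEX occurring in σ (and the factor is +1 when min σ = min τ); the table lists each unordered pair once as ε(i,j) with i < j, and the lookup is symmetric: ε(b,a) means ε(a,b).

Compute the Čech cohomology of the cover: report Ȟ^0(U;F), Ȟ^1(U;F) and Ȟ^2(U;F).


nonempty intersections:
  A12={i,l} A16={p,x} A23={b,h} A34={f,s} A45={q,t,u,y} A56={j,k,v}
C dims 6,6; δ0: rk 6, SNF 1^5·2
Ȟ^0: (6−6)−0=0 ⇒ 0
Ȟ^1: (6−0)−6=0 plus torsion [2] ⇒ Z/2
Ȟ^2: (0−0)−0=0 ⇒ 0

Ȟ^0 ≅ 0,  Ȟ^1 ≅ Z/2,  Ȟ^2 ≅ 0
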